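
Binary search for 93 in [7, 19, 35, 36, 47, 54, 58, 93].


Step 1: lo=0, hi=7, mid=3, val=36
Step 2: lo=4, hi=7, mid=5, val=54
Step 3: lo=6, hi=7, mid=6, val=58
Step 4: lo=7, hi=7, mid=7, val=93

Found at index 7


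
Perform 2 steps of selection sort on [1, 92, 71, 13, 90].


Initial: [1, 92, 71, 13, 90]
Step 1: min=1 at 0
  Swap: [1, 92, 71, 13, 90]
Step 2: min=13 at 3
  Swap: [1, 13, 71, 92, 90]

After 2 steps: [1, 13, 71, 92, 90]


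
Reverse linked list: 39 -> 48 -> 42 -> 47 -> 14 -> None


Step 1: curr=39, set curr.next=prev(None) | reversed so far: 39
Step 2: curr=48, set curr.next=prev(39) | reversed so far: 48 -> 39
Step 3: curr=42, set curr.next=prev(48) | reversed so far: 42 -> 48 -> 39
Step 4: curr=47, set curr.next=prev(42) | reversed so far: 47 -> 42 -> 48 -> 39
Step 5: curr=14, set curr.next=prev(47) | reversed so far: 14 -> 47 -> 42 -> 48 -> 39

14 -> 47 -> 42 -> 48 -> 39 -> None


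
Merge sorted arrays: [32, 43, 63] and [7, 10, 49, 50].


Take 7 from B
Take 10 from B
Take 32 from A
Take 43 from A
Take 49 from B
Take 50 from B

Merged: [7, 10, 32, 43, 49, 50, 63]


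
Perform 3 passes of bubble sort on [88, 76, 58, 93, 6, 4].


Initial: [88, 76, 58, 93, 6, 4]
Pass 1: [76, 58, 88, 6, 4, 93] (4 swaps)
Pass 2: [58, 76, 6, 4, 88, 93] (3 swaps)
Pass 3: [58, 6, 4, 76, 88, 93] (2 swaps)

After 3 passes: [58, 6, 4, 76, 88, 93]


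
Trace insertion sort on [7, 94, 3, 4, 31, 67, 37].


Initial: [7, 94, 3, 4, 31, 67, 37]
Insert 94: [7, 94, 3, 4, 31, 67, 37]
Insert 3: [3, 7, 94, 4, 31, 67, 37]
Insert 4: [3, 4, 7, 94, 31, 67, 37]
Insert 31: [3, 4, 7, 31, 94, 67, 37]
Insert 67: [3, 4, 7, 31, 67, 94, 37]
Insert 37: [3, 4, 7, 31, 37, 67, 94]

Sorted: [3, 4, 7, 31, 37, 67, 94]


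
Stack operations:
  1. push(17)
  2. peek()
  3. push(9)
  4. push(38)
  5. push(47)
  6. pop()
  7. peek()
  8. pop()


push(17) -> [17]
peek()->17
push(9) -> [17, 9]
push(38) -> [17, 9, 38]
push(47) -> [17, 9, 38, 47]
pop()->47, [17, 9, 38]
peek()->38
pop()->38, [17, 9]

Final stack: [17, 9]


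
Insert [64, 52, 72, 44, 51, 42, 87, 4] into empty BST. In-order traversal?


Insert 64: root
Insert 52: L from 64
Insert 72: R from 64
Insert 44: L from 64 -> L from 52
Insert 51: L from 64 -> L from 52 -> R from 44
Insert 42: L from 64 -> L from 52 -> L from 44
Insert 87: R from 64 -> R from 72
Insert 4: L from 64 -> L from 52 -> L from 44 -> L from 42

In-order: [4, 42, 44, 51, 52, 64, 72, 87]


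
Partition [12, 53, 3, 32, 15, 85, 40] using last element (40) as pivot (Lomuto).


Pivot: 40
  12 <= 40: advance i (no swap)
  3 <= 40: swap -> [12, 3, 53, 32, 15, 85, 40]
  32 <= 40: swap -> [12, 3, 32, 53, 15, 85, 40]
  15 <= 40: swap -> [12, 3, 32, 15, 53, 85, 40]
Place pivot at 4: [12, 3, 32, 15, 40, 85, 53]

Partitioned: [12, 3, 32, 15, 40, 85, 53]


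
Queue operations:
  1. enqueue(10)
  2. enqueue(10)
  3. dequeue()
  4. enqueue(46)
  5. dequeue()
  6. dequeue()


enqueue(10) -> [10]
enqueue(10) -> [10, 10]
dequeue()->10, [10]
enqueue(46) -> [10, 46]
dequeue()->10, [46]
dequeue()->46, []

Final queue: []


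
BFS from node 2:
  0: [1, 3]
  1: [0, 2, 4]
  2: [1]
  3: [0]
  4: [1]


Visit 2, enqueue [1]
Visit 1, enqueue [0, 4]
Visit 0, enqueue [3]
Visit 4, enqueue []
Visit 3, enqueue []

BFS order: [2, 1, 0, 4, 3]


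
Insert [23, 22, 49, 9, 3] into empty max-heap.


Insert 23: [23]
Insert 22: [23, 22]
Insert 49: [49, 22, 23]
Insert 9: [49, 22, 23, 9]
Insert 3: [49, 22, 23, 9, 3]

Final heap: [49, 22, 23, 9, 3]


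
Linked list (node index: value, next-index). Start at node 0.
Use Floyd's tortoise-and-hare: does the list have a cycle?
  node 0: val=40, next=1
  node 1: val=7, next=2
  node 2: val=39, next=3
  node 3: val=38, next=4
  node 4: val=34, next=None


Floyd's tortoise (slow, +1) and hare (fast, +2):
  init: slow=0, fast=0
  step 1: slow=1, fast=2
  step 2: slow=2, fast=4
  step 3: fast -> None, no cycle

Cycle: no


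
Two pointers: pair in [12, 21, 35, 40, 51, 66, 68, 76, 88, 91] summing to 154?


lo=0(12)+hi=9(91)=103
lo=1(21)+hi=9(91)=112
lo=2(35)+hi=9(91)=126
lo=3(40)+hi=9(91)=131
lo=4(51)+hi=9(91)=142
lo=5(66)+hi=9(91)=157
lo=5(66)+hi=8(88)=154

Yes: 66+88=154


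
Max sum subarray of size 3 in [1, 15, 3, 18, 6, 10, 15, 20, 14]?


[0:3]: 19
[1:4]: 36
[2:5]: 27
[3:6]: 34
[4:7]: 31
[5:8]: 45
[6:9]: 49

Max: 49 at [6:9]


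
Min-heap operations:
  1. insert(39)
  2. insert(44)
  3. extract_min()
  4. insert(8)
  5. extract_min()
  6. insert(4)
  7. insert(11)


insert(39) -> [39]
insert(44) -> [39, 44]
extract_min()->39, [44]
insert(8) -> [8, 44]
extract_min()->8, [44]
insert(4) -> [4, 44]
insert(11) -> [4, 44, 11]

Final heap: [4, 44, 11]


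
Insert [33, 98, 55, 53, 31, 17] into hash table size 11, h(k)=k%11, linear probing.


Insert 33: h=0 -> slot 0
Insert 98: h=10 -> slot 10
Insert 55: h=0, 1 probes -> slot 1
Insert 53: h=9 -> slot 9
Insert 31: h=9, 4 probes -> slot 2
Insert 17: h=6 -> slot 6

Table: [33, 55, 31, None, None, None, 17, None, None, 53, 98]


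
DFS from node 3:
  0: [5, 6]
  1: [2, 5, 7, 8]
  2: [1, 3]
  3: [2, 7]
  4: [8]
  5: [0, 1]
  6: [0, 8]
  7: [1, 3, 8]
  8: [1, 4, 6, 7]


Visit 3, push [7, 2]
Visit 2, push [1]
Visit 1, push [8, 7, 5]
Visit 5, push [0]
Visit 0, push [6]
Visit 6, push [8]
Visit 8, push [7, 4]
Visit 4, push []
Visit 7, push []

DFS order: [3, 2, 1, 5, 0, 6, 8, 4, 7]


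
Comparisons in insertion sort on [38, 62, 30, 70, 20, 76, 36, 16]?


Algorithm: insertion sort
Input: [38, 62, 30, 70, 20, 76, 36, 16]
Sorted: [16, 20, 30, 36, 38, 62, 70, 76]

21


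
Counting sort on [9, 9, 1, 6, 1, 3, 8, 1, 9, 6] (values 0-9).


Input: [9, 9, 1, 6, 1, 3, 8, 1, 9, 6]
Counts: [0, 3, 0, 1, 0, 0, 2, 0, 1, 3]

Sorted: [1, 1, 1, 3, 6, 6, 8, 9, 9, 9]


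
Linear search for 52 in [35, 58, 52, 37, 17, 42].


i=0: 35!=52
i=1: 58!=52
i=2: 52==52 found!

Found at 2, 3 comps


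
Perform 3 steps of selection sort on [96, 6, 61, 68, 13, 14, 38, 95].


Initial: [96, 6, 61, 68, 13, 14, 38, 95]
Step 1: min=6 at 1
  Swap: [6, 96, 61, 68, 13, 14, 38, 95]
Step 2: min=13 at 4
  Swap: [6, 13, 61, 68, 96, 14, 38, 95]
Step 3: min=14 at 5
  Swap: [6, 13, 14, 68, 96, 61, 38, 95]

After 3 steps: [6, 13, 14, 68, 96, 61, 38, 95]


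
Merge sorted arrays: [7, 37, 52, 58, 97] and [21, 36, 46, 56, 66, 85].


Take 7 from A
Take 21 from B
Take 36 from B
Take 37 from A
Take 46 from B
Take 52 from A
Take 56 from B
Take 58 from A
Take 66 from B
Take 85 from B

Merged: [7, 21, 36, 37, 46, 52, 56, 58, 66, 85, 97]


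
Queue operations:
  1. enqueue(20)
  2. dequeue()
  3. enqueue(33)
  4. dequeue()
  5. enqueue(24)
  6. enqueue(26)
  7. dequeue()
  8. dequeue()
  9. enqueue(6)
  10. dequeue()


enqueue(20) -> [20]
dequeue()->20, []
enqueue(33) -> [33]
dequeue()->33, []
enqueue(24) -> [24]
enqueue(26) -> [24, 26]
dequeue()->24, [26]
dequeue()->26, []
enqueue(6) -> [6]
dequeue()->6, []

Final queue: []


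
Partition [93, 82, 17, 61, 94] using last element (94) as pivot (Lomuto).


Pivot: 94
  93 <= 94: advance i (no swap)
  82 <= 94: advance i (no swap)
  17 <= 94: advance i (no swap)
  61 <= 94: advance i (no swap)
Place pivot at 4: [93, 82, 17, 61, 94]

Partitioned: [93, 82, 17, 61, 94]


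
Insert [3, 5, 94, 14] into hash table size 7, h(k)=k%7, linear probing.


Insert 3: h=3 -> slot 3
Insert 5: h=5 -> slot 5
Insert 94: h=3, 1 probes -> slot 4
Insert 14: h=0 -> slot 0

Table: [14, None, None, 3, 94, 5, None]


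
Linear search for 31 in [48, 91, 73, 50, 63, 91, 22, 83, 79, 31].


i=0: 48!=31
i=1: 91!=31
i=2: 73!=31
i=3: 50!=31
i=4: 63!=31
i=5: 91!=31
i=6: 22!=31
i=7: 83!=31
i=8: 79!=31
i=9: 31==31 found!

Found at 9, 10 comps


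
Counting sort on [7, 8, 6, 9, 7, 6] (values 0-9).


Input: [7, 8, 6, 9, 7, 6]
Counts: [0, 0, 0, 0, 0, 0, 2, 2, 1, 1]

Sorted: [6, 6, 7, 7, 8, 9]


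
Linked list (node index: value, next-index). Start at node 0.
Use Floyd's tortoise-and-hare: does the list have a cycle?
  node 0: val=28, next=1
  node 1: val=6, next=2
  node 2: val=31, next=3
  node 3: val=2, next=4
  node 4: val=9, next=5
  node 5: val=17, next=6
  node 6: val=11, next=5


Floyd's tortoise (slow, +1) and hare (fast, +2):
  init: slow=0, fast=0
  step 1: slow=1, fast=2
  step 2: slow=2, fast=4
  step 3: slow=3, fast=6
  step 4: slow=4, fast=6
  step 5: slow=5, fast=6
  step 6: slow=6, fast=6
  slow == fast at node 6: cycle detected

Cycle: yes


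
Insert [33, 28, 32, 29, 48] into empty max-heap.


Insert 33: [33]
Insert 28: [33, 28]
Insert 32: [33, 28, 32]
Insert 29: [33, 29, 32, 28]
Insert 48: [48, 33, 32, 28, 29]

Final heap: [48, 33, 32, 28, 29]


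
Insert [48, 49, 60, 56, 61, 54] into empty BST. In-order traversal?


Insert 48: root
Insert 49: R from 48
Insert 60: R from 48 -> R from 49
Insert 56: R from 48 -> R from 49 -> L from 60
Insert 61: R from 48 -> R from 49 -> R from 60
Insert 54: R from 48 -> R from 49 -> L from 60 -> L from 56

In-order: [48, 49, 54, 56, 60, 61]


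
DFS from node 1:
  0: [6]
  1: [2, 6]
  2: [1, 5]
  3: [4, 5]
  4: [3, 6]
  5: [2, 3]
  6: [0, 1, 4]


Visit 1, push [6, 2]
Visit 2, push [5]
Visit 5, push [3]
Visit 3, push [4]
Visit 4, push [6]
Visit 6, push [0]
Visit 0, push []

DFS order: [1, 2, 5, 3, 4, 6, 0]


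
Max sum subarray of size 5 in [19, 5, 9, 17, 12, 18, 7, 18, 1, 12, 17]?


[0:5]: 62
[1:6]: 61
[2:7]: 63
[3:8]: 72
[4:9]: 56
[5:10]: 56
[6:11]: 55

Max: 72 at [3:8]


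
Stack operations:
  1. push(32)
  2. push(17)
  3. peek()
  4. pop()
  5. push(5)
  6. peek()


push(32) -> [32]
push(17) -> [32, 17]
peek()->17
pop()->17, [32]
push(5) -> [32, 5]
peek()->5

Final stack: [32, 5]


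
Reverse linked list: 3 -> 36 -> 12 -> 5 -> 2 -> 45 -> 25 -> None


Step 1: curr=3, set curr.next=prev(None) | reversed so far: 3
Step 2: curr=36, set curr.next=prev(3) | reversed so far: 36 -> 3
Step 3: curr=12, set curr.next=prev(36) | reversed so far: 12 -> 36 -> 3
Step 4: curr=5, set curr.next=prev(12) | reversed so far: 5 -> 12 -> 36 -> 3
Step 5: curr=2, set curr.next=prev(5) | reversed so far: 2 -> 5 -> 12 -> 36 -> 3
Step 6: curr=45, set curr.next=prev(2) | reversed so far: 45 -> 2 -> 5 -> 12 -> 36 -> 3
Step 7: curr=25, set curr.next=prev(45) | reversed so far: 25 -> 45 -> 2 -> 5 -> 12 -> 36 -> 3

25 -> 45 -> 2 -> 5 -> 12 -> 36 -> 3 -> None


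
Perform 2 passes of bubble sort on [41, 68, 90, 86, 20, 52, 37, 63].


Initial: [41, 68, 90, 86, 20, 52, 37, 63]
Pass 1: [41, 68, 86, 20, 52, 37, 63, 90] (5 swaps)
Pass 2: [41, 68, 20, 52, 37, 63, 86, 90] (4 swaps)

After 2 passes: [41, 68, 20, 52, 37, 63, 86, 90]


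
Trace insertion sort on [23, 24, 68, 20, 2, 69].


Initial: [23, 24, 68, 20, 2, 69]
Insert 24: [23, 24, 68, 20, 2, 69]
Insert 68: [23, 24, 68, 20, 2, 69]
Insert 20: [20, 23, 24, 68, 2, 69]
Insert 2: [2, 20, 23, 24, 68, 69]
Insert 69: [2, 20, 23, 24, 68, 69]

Sorted: [2, 20, 23, 24, 68, 69]


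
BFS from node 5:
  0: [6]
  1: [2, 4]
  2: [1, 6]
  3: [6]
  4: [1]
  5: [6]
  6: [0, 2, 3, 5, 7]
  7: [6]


Visit 5, enqueue [6]
Visit 6, enqueue [0, 2, 3, 7]
Visit 0, enqueue []
Visit 2, enqueue [1]
Visit 3, enqueue []
Visit 7, enqueue []
Visit 1, enqueue [4]
Visit 4, enqueue []

BFS order: [5, 6, 0, 2, 3, 7, 1, 4]


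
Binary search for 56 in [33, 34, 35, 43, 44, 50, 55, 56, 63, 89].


Step 1: lo=0, hi=9, mid=4, val=44
Step 2: lo=5, hi=9, mid=7, val=56

Found at index 7


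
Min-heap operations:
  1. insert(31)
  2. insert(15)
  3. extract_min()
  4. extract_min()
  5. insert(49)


insert(31) -> [31]
insert(15) -> [15, 31]
extract_min()->15, [31]
extract_min()->31, []
insert(49) -> [49]

Final heap: [49]


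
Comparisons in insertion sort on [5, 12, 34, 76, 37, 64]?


Algorithm: insertion sort
Input: [5, 12, 34, 76, 37, 64]
Sorted: [5, 12, 34, 37, 64, 76]

7


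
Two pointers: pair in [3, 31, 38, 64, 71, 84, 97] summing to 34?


lo=0(3)+hi=6(97)=100
lo=0(3)+hi=5(84)=87
lo=0(3)+hi=4(71)=74
lo=0(3)+hi=3(64)=67
lo=0(3)+hi=2(38)=41
lo=0(3)+hi=1(31)=34

Yes: 3+31=34


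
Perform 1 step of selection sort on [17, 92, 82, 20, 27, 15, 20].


Initial: [17, 92, 82, 20, 27, 15, 20]
Step 1: min=15 at 5
  Swap: [15, 92, 82, 20, 27, 17, 20]

After 1 step: [15, 92, 82, 20, 27, 17, 20]


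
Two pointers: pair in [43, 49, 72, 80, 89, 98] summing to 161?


lo=0(43)+hi=5(98)=141
lo=1(49)+hi=5(98)=147
lo=2(72)+hi=5(98)=170
lo=2(72)+hi=4(89)=161

Yes: 72+89=161


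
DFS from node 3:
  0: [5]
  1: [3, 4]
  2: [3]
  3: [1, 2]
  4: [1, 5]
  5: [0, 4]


Visit 3, push [2, 1]
Visit 1, push [4]
Visit 4, push [5]
Visit 5, push [0]
Visit 0, push []
Visit 2, push []

DFS order: [3, 1, 4, 5, 0, 2]


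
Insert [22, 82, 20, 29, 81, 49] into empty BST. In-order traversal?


Insert 22: root
Insert 82: R from 22
Insert 20: L from 22
Insert 29: R from 22 -> L from 82
Insert 81: R from 22 -> L from 82 -> R from 29
Insert 49: R from 22 -> L from 82 -> R from 29 -> L from 81

In-order: [20, 22, 29, 49, 81, 82]


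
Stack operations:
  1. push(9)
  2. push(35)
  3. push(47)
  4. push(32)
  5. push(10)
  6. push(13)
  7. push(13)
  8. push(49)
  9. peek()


push(9) -> [9]
push(35) -> [9, 35]
push(47) -> [9, 35, 47]
push(32) -> [9, 35, 47, 32]
push(10) -> [9, 35, 47, 32, 10]
push(13) -> [9, 35, 47, 32, 10, 13]
push(13) -> [9, 35, 47, 32, 10, 13, 13]
push(49) -> [9, 35, 47, 32, 10, 13, 13, 49]
peek()->49

Final stack: [9, 35, 47, 32, 10, 13, 13, 49]


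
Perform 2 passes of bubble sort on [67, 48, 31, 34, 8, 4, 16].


Initial: [67, 48, 31, 34, 8, 4, 16]
Pass 1: [48, 31, 34, 8, 4, 16, 67] (6 swaps)
Pass 2: [31, 34, 8, 4, 16, 48, 67] (5 swaps)

After 2 passes: [31, 34, 8, 4, 16, 48, 67]


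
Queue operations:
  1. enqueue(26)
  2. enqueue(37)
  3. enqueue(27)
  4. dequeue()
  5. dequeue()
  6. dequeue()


enqueue(26) -> [26]
enqueue(37) -> [26, 37]
enqueue(27) -> [26, 37, 27]
dequeue()->26, [37, 27]
dequeue()->37, [27]
dequeue()->27, []

Final queue: []


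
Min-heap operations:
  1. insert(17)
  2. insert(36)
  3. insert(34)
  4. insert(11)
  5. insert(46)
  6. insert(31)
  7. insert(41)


insert(17) -> [17]
insert(36) -> [17, 36]
insert(34) -> [17, 36, 34]
insert(11) -> [11, 17, 34, 36]
insert(46) -> [11, 17, 34, 36, 46]
insert(31) -> [11, 17, 31, 36, 46, 34]
insert(41) -> [11, 17, 31, 36, 46, 34, 41]

Final heap: [11, 17, 31, 36, 46, 34, 41]


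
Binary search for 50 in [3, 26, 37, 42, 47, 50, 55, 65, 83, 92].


Step 1: lo=0, hi=9, mid=4, val=47
Step 2: lo=5, hi=9, mid=7, val=65
Step 3: lo=5, hi=6, mid=5, val=50

Found at index 5


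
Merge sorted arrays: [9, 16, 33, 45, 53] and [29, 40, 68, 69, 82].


Take 9 from A
Take 16 from A
Take 29 from B
Take 33 from A
Take 40 from B
Take 45 from A
Take 53 from A

Merged: [9, 16, 29, 33, 40, 45, 53, 68, 69, 82]


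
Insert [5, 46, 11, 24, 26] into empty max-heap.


Insert 5: [5]
Insert 46: [46, 5]
Insert 11: [46, 5, 11]
Insert 24: [46, 24, 11, 5]
Insert 26: [46, 26, 11, 5, 24]

Final heap: [46, 26, 11, 5, 24]


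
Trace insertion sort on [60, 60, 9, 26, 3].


Initial: [60, 60, 9, 26, 3]
Insert 60: [60, 60, 9, 26, 3]
Insert 9: [9, 60, 60, 26, 3]
Insert 26: [9, 26, 60, 60, 3]
Insert 3: [3, 9, 26, 60, 60]

Sorted: [3, 9, 26, 60, 60]


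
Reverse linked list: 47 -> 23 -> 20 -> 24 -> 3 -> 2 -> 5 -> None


Step 1: curr=47, set curr.next=prev(None) | reversed so far: 47
Step 2: curr=23, set curr.next=prev(47) | reversed so far: 23 -> 47
Step 3: curr=20, set curr.next=prev(23) | reversed so far: 20 -> 23 -> 47
Step 4: curr=24, set curr.next=prev(20) | reversed so far: 24 -> 20 -> 23 -> 47
Step 5: curr=3, set curr.next=prev(24) | reversed so far: 3 -> 24 -> 20 -> 23 -> 47
Step 6: curr=2, set curr.next=prev(3) | reversed so far: 2 -> 3 -> 24 -> 20 -> 23 -> 47
Step 7: curr=5, set curr.next=prev(2) | reversed so far: 5 -> 2 -> 3 -> 24 -> 20 -> 23 -> 47

5 -> 2 -> 3 -> 24 -> 20 -> 23 -> 47 -> None


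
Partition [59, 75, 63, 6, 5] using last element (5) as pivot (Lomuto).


Pivot: 5
Place pivot at 0: [5, 75, 63, 6, 59]

Partitioned: [5, 75, 63, 6, 59]


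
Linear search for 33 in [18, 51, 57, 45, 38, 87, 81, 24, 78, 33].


i=0: 18!=33
i=1: 51!=33
i=2: 57!=33
i=3: 45!=33
i=4: 38!=33
i=5: 87!=33
i=6: 81!=33
i=7: 24!=33
i=8: 78!=33
i=9: 33==33 found!

Found at 9, 10 comps


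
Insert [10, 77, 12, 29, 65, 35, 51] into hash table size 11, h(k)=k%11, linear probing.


Insert 10: h=10 -> slot 10
Insert 77: h=0 -> slot 0
Insert 12: h=1 -> slot 1
Insert 29: h=7 -> slot 7
Insert 65: h=10, 3 probes -> slot 2
Insert 35: h=2, 1 probes -> slot 3
Insert 51: h=7, 1 probes -> slot 8

Table: [77, 12, 65, 35, None, None, None, 29, 51, None, 10]


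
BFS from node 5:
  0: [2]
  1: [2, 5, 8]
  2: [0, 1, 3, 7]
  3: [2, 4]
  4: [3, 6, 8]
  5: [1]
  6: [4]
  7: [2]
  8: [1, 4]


Visit 5, enqueue [1]
Visit 1, enqueue [2, 8]
Visit 2, enqueue [0, 3, 7]
Visit 8, enqueue [4]
Visit 0, enqueue []
Visit 3, enqueue []
Visit 7, enqueue []
Visit 4, enqueue [6]
Visit 6, enqueue []

BFS order: [5, 1, 2, 8, 0, 3, 7, 4, 6]


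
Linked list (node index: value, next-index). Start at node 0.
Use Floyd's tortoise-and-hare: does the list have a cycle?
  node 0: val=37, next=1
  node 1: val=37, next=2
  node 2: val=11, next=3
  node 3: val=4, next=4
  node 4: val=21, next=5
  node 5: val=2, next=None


Floyd's tortoise (slow, +1) and hare (fast, +2):
  init: slow=0, fast=0
  step 1: slow=1, fast=2
  step 2: slow=2, fast=4
  step 3: fast 4->5->None, no cycle

Cycle: no


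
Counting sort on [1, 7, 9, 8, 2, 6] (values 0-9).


Input: [1, 7, 9, 8, 2, 6]
Counts: [0, 1, 1, 0, 0, 0, 1, 1, 1, 1]

Sorted: [1, 2, 6, 7, 8, 9]


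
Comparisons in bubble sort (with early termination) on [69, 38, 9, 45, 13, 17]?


Algorithm: bubble sort (with early termination)
Input: [69, 38, 9, 45, 13, 17]
Sorted: [9, 13, 17, 38, 45, 69]

14


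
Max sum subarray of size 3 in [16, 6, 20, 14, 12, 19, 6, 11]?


[0:3]: 42
[1:4]: 40
[2:5]: 46
[3:6]: 45
[4:7]: 37
[5:8]: 36

Max: 46 at [2:5]


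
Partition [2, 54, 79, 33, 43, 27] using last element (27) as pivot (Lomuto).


Pivot: 27
  2 <= 27: advance i (no swap)
Place pivot at 1: [2, 27, 79, 33, 43, 54]

Partitioned: [2, 27, 79, 33, 43, 54]


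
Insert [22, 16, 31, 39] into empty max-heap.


Insert 22: [22]
Insert 16: [22, 16]
Insert 31: [31, 16, 22]
Insert 39: [39, 31, 22, 16]

Final heap: [39, 31, 22, 16]


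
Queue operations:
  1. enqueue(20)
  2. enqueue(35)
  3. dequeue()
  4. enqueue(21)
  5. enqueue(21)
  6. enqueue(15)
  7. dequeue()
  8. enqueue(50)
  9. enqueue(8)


enqueue(20) -> [20]
enqueue(35) -> [20, 35]
dequeue()->20, [35]
enqueue(21) -> [35, 21]
enqueue(21) -> [35, 21, 21]
enqueue(15) -> [35, 21, 21, 15]
dequeue()->35, [21, 21, 15]
enqueue(50) -> [21, 21, 15, 50]
enqueue(8) -> [21, 21, 15, 50, 8]

Final queue: [21, 21, 15, 50, 8]


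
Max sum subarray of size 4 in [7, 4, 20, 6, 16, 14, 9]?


[0:4]: 37
[1:5]: 46
[2:6]: 56
[3:7]: 45

Max: 56 at [2:6]


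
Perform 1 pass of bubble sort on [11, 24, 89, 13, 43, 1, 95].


Initial: [11, 24, 89, 13, 43, 1, 95]
Pass 1: [11, 24, 13, 43, 1, 89, 95] (3 swaps)

After 1 pass: [11, 24, 13, 43, 1, 89, 95]


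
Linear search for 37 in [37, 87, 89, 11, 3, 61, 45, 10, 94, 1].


i=0: 37==37 found!

Found at 0, 1 comps


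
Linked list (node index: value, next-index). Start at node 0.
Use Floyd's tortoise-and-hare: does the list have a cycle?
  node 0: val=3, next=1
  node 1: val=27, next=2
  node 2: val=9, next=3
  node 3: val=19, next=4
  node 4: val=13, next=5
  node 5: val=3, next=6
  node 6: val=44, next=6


Floyd's tortoise (slow, +1) and hare (fast, +2):
  init: slow=0, fast=0
  step 1: slow=1, fast=2
  step 2: slow=2, fast=4
  step 3: slow=3, fast=6
  step 4: slow=4, fast=6
  step 5: slow=5, fast=6
  step 6: slow=6, fast=6
  slow == fast at node 6: cycle detected

Cycle: yes


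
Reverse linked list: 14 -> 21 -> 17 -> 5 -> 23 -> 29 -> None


Step 1: curr=14, set curr.next=prev(None) | reversed so far: 14
Step 2: curr=21, set curr.next=prev(14) | reversed so far: 21 -> 14
Step 3: curr=17, set curr.next=prev(21) | reversed so far: 17 -> 21 -> 14
Step 4: curr=5, set curr.next=prev(17) | reversed so far: 5 -> 17 -> 21 -> 14
Step 5: curr=23, set curr.next=prev(5) | reversed so far: 23 -> 5 -> 17 -> 21 -> 14
Step 6: curr=29, set curr.next=prev(23) | reversed so far: 29 -> 23 -> 5 -> 17 -> 21 -> 14

29 -> 23 -> 5 -> 17 -> 21 -> 14 -> None


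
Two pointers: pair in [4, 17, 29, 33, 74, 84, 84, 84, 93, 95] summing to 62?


lo=0(4)+hi=9(95)=99
lo=0(4)+hi=8(93)=97
lo=0(4)+hi=7(84)=88
lo=0(4)+hi=6(84)=88
lo=0(4)+hi=5(84)=88
lo=0(4)+hi=4(74)=78
lo=0(4)+hi=3(33)=37
lo=1(17)+hi=3(33)=50
lo=2(29)+hi=3(33)=62

Yes: 29+33=62


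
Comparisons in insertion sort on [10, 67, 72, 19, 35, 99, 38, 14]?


Algorithm: insertion sort
Input: [10, 67, 72, 19, 35, 99, 38, 14]
Sorted: [10, 14, 19, 35, 38, 67, 72, 99]

20


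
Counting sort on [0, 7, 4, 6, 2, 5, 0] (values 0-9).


Input: [0, 7, 4, 6, 2, 5, 0]
Counts: [2, 0, 1, 0, 1, 1, 1, 1, 0, 0]

Sorted: [0, 0, 2, 4, 5, 6, 7]


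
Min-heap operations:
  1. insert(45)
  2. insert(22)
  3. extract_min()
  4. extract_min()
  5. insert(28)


insert(45) -> [45]
insert(22) -> [22, 45]
extract_min()->22, [45]
extract_min()->45, []
insert(28) -> [28]

Final heap: [28]


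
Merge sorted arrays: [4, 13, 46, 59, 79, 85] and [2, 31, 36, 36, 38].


Take 2 from B
Take 4 from A
Take 13 from A
Take 31 from B
Take 36 from B
Take 36 from B
Take 38 from B

Merged: [2, 4, 13, 31, 36, 36, 38, 46, 59, 79, 85]


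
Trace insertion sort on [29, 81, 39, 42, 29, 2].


Initial: [29, 81, 39, 42, 29, 2]
Insert 81: [29, 81, 39, 42, 29, 2]
Insert 39: [29, 39, 81, 42, 29, 2]
Insert 42: [29, 39, 42, 81, 29, 2]
Insert 29: [29, 29, 39, 42, 81, 2]
Insert 2: [2, 29, 29, 39, 42, 81]

Sorted: [2, 29, 29, 39, 42, 81]


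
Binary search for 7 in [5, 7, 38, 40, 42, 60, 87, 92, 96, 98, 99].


Step 1: lo=0, hi=10, mid=5, val=60
Step 2: lo=0, hi=4, mid=2, val=38
Step 3: lo=0, hi=1, mid=0, val=5
Step 4: lo=1, hi=1, mid=1, val=7

Found at index 1


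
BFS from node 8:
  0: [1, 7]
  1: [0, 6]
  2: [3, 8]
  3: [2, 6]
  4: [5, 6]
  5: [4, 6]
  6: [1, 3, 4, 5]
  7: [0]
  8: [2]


Visit 8, enqueue [2]
Visit 2, enqueue [3]
Visit 3, enqueue [6]
Visit 6, enqueue [1, 4, 5]
Visit 1, enqueue [0]
Visit 4, enqueue []
Visit 5, enqueue []
Visit 0, enqueue [7]
Visit 7, enqueue []

BFS order: [8, 2, 3, 6, 1, 4, 5, 0, 7]


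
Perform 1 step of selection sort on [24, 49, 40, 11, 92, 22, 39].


Initial: [24, 49, 40, 11, 92, 22, 39]
Step 1: min=11 at 3
  Swap: [11, 49, 40, 24, 92, 22, 39]

After 1 step: [11, 49, 40, 24, 92, 22, 39]


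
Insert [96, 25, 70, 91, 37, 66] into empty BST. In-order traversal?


Insert 96: root
Insert 25: L from 96
Insert 70: L from 96 -> R from 25
Insert 91: L from 96 -> R from 25 -> R from 70
Insert 37: L from 96 -> R from 25 -> L from 70
Insert 66: L from 96 -> R from 25 -> L from 70 -> R from 37

In-order: [25, 37, 66, 70, 91, 96]


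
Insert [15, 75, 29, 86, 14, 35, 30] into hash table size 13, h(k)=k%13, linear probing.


Insert 15: h=2 -> slot 2
Insert 75: h=10 -> slot 10
Insert 29: h=3 -> slot 3
Insert 86: h=8 -> slot 8
Insert 14: h=1 -> slot 1
Insert 35: h=9 -> slot 9
Insert 30: h=4 -> slot 4

Table: [None, 14, 15, 29, 30, None, None, None, 86, 35, 75, None, None]


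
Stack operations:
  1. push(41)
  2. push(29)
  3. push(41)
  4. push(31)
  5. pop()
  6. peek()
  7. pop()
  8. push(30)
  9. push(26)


push(41) -> [41]
push(29) -> [41, 29]
push(41) -> [41, 29, 41]
push(31) -> [41, 29, 41, 31]
pop()->31, [41, 29, 41]
peek()->41
pop()->41, [41, 29]
push(30) -> [41, 29, 30]
push(26) -> [41, 29, 30, 26]

Final stack: [41, 29, 30, 26]


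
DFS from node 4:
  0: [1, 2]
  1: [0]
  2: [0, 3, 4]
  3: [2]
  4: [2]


Visit 4, push [2]
Visit 2, push [3, 0]
Visit 0, push [1]
Visit 1, push []
Visit 3, push []

DFS order: [4, 2, 0, 1, 3]


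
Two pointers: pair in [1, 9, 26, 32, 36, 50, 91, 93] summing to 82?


lo=0(1)+hi=7(93)=94
lo=0(1)+hi=6(91)=92
lo=0(1)+hi=5(50)=51
lo=1(9)+hi=5(50)=59
lo=2(26)+hi=5(50)=76
lo=3(32)+hi=5(50)=82

Yes: 32+50=82


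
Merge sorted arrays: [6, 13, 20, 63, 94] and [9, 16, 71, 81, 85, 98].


Take 6 from A
Take 9 from B
Take 13 from A
Take 16 from B
Take 20 from A
Take 63 from A
Take 71 from B
Take 81 from B
Take 85 from B
Take 94 from A

Merged: [6, 9, 13, 16, 20, 63, 71, 81, 85, 94, 98]


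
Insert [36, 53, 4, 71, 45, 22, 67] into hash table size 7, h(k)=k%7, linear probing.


Insert 36: h=1 -> slot 1
Insert 53: h=4 -> slot 4
Insert 4: h=4, 1 probes -> slot 5
Insert 71: h=1, 1 probes -> slot 2
Insert 45: h=3 -> slot 3
Insert 22: h=1, 5 probes -> slot 6
Insert 67: h=4, 3 probes -> slot 0

Table: [67, 36, 71, 45, 53, 4, 22]


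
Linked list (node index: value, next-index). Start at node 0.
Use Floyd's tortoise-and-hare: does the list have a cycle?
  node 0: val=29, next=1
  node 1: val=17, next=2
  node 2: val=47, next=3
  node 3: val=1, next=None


Floyd's tortoise (slow, +1) and hare (fast, +2):
  init: slow=0, fast=0
  step 1: slow=1, fast=2
  step 2: fast 2->3->None, no cycle

Cycle: no


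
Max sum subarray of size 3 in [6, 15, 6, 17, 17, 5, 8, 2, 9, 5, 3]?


[0:3]: 27
[1:4]: 38
[2:5]: 40
[3:6]: 39
[4:7]: 30
[5:8]: 15
[6:9]: 19
[7:10]: 16
[8:11]: 17

Max: 40 at [2:5]


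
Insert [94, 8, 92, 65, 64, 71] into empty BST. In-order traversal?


Insert 94: root
Insert 8: L from 94
Insert 92: L from 94 -> R from 8
Insert 65: L from 94 -> R from 8 -> L from 92
Insert 64: L from 94 -> R from 8 -> L from 92 -> L from 65
Insert 71: L from 94 -> R from 8 -> L from 92 -> R from 65

In-order: [8, 64, 65, 71, 92, 94]


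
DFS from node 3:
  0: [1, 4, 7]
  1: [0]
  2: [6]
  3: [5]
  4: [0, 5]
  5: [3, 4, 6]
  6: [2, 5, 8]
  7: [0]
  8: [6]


Visit 3, push [5]
Visit 5, push [6, 4]
Visit 4, push [0]
Visit 0, push [7, 1]
Visit 1, push []
Visit 7, push []
Visit 6, push [8, 2]
Visit 2, push []
Visit 8, push []

DFS order: [3, 5, 4, 0, 1, 7, 6, 2, 8]


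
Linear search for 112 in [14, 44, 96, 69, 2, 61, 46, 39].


i=0: 14!=112
i=1: 44!=112
i=2: 96!=112
i=3: 69!=112
i=4: 2!=112
i=5: 61!=112
i=6: 46!=112
i=7: 39!=112

Not found, 8 comps


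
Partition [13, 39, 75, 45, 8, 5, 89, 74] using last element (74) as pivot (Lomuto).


Pivot: 74
  13 <= 74: advance i (no swap)
  39 <= 74: advance i (no swap)
  45 <= 74: swap -> [13, 39, 45, 75, 8, 5, 89, 74]
  8 <= 74: swap -> [13, 39, 45, 8, 75, 5, 89, 74]
  5 <= 74: swap -> [13, 39, 45, 8, 5, 75, 89, 74]
Place pivot at 5: [13, 39, 45, 8, 5, 74, 89, 75]

Partitioned: [13, 39, 45, 8, 5, 74, 89, 75]


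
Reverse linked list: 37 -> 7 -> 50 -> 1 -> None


Step 1: curr=37, set curr.next=prev(None) | reversed so far: 37
Step 2: curr=7, set curr.next=prev(37) | reversed so far: 7 -> 37
Step 3: curr=50, set curr.next=prev(7) | reversed so far: 50 -> 7 -> 37
Step 4: curr=1, set curr.next=prev(50) | reversed so far: 1 -> 50 -> 7 -> 37

1 -> 50 -> 7 -> 37 -> None


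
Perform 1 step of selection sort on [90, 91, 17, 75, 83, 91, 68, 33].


Initial: [90, 91, 17, 75, 83, 91, 68, 33]
Step 1: min=17 at 2
  Swap: [17, 91, 90, 75, 83, 91, 68, 33]

After 1 step: [17, 91, 90, 75, 83, 91, 68, 33]


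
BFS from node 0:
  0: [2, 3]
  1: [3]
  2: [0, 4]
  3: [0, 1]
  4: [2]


Visit 0, enqueue [2, 3]
Visit 2, enqueue [4]
Visit 3, enqueue [1]
Visit 4, enqueue []
Visit 1, enqueue []

BFS order: [0, 2, 3, 4, 1]


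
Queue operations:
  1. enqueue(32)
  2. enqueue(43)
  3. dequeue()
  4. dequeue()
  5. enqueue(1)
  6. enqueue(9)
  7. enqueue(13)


enqueue(32) -> [32]
enqueue(43) -> [32, 43]
dequeue()->32, [43]
dequeue()->43, []
enqueue(1) -> [1]
enqueue(9) -> [1, 9]
enqueue(13) -> [1, 9, 13]

Final queue: [1, 9, 13]


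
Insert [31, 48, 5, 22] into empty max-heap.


Insert 31: [31]
Insert 48: [48, 31]
Insert 5: [48, 31, 5]
Insert 22: [48, 31, 5, 22]

Final heap: [48, 31, 5, 22]


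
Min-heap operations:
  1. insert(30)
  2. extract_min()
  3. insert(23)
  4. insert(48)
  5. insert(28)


insert(30) -> [30]
extract_min()->30, []
insert(23) -> [23]
insert(48) -> [23, 48]
insert(28) -> [23, 48, 28]

Final heap: [23, 48, 28]


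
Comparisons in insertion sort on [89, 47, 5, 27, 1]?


Algorithm: insertion sort
Input: [89, 47, 5, 27, 1]
Sorted: [1, 5, 27, 47, 89]

10


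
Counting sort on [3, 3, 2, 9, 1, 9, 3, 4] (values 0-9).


Input: [3, 3, 2, 9, 1, 9, 3, 4]
Counts: [0, 1, 1, 3, 1, 0, 0, 0, 0, 2]

Sorted: [1, 2, 3, 3, 3, 4, 9, 9]


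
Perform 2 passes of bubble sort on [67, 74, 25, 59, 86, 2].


Initial: [67, 74, 25, 59, 86, 2]
Pass 1: [67, 25, 59, 74, 2, 86] (3 swaps)
Pass 2: [25, 59, 67, 2, 74, 86] (3 swaps)

After 2 passes: [25, 59, 67, 2, 74, 86]


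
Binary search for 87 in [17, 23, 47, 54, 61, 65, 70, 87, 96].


Step 1: lo=0, hi=8, mid=4, val=61
Step 2: lo=5, hi=8, mid=6, val=70
Step 3: lo=7, hi=8, mid=7, val=87

Found at index 7


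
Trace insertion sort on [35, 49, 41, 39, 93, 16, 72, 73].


Initial: [35, 49, 41, 39, 93, 16, 72, 73]
Insert 49: [35, 49, 41, 39, 93, 16, 72, 73]
Insert 41: [35, 41, 49, 39, 93, 16, 72, 73]
Insert 39: [35, 39, 41, 49, 93, 16, 72, 73]
Insert 93: [35, 39, 41, 49, 93, 16, 72, 73]
Insert 16: [16, 35, 39, 41, 49, 93, 72, 73]
Insert 72: [16, 35, 39, 41, 49, 72, 93, 73]
Insert 73: [16, 35, 39, 41, 49, 72, 73, 93]

Sorted: [16, 35, 39, 41, 49, 72, 73, 93]


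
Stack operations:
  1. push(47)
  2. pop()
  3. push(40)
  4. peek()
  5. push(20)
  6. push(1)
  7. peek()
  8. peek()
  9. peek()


push(47) -> [47]
pop()->47, []
push(40) -> [40]
peek()->40
push(20) -> [40, 20]
push(1) -> [40, 20, 1]
peek()->1
peek()->1
peek()->1

Final stack: [40, 20, 1]


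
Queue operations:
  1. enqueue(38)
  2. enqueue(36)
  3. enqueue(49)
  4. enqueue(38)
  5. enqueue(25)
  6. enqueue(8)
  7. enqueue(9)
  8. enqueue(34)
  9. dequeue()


enqueue(38) -> [38]
enqueue(36) -> [38, 36]
enqueue(49) -> [38, 36, 49]
enqueue(38) -> [38, 36, 49, 38]
enqueue(25) -> [38, 36, 49, 38, 25]
enqueue(8) -> [38, 36, 49, 38, 25, 8]
enqueue(9) -> [38, 36, 49, 38, 25, 8, 9]
enqueue(34) -> [38, 36, 49, 38, 25, 8, 9, 34]
dequeue()->38, [36, 49, 38, 25, 8, 9, 34]

Final queue: [36, 49, 38, 25, 8, 9, 34]


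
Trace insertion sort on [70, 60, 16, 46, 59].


Initial: [70, 60, 16, 46, 59]
Insert 60: [60, 70, 16, 46, 59]
Insert 16: [16, 60, 70, 46, 59]
Insert 46: [16, 46, 60, 70, 59]
Insert 59: [16, 46, 59, 60, 70]

Sorted: [16, 46, 59, 60, 70]


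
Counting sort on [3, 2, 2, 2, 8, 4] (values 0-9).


Input: [3, 2, 2, 2, 8, 4]
Counts: [0, 0, 3, 1, 1, 0, 0, 0, 1, 0]

Sorted: [2, 2, 2, 3, 4, 8]


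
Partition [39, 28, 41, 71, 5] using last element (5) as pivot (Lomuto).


Pivot: 5
Place pivot at 0: [5, 28, 41, 71, 39]

Partitioned: [5, 28, 41, 71, 39]


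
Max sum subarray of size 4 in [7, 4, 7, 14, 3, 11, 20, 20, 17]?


[0:4]: 32
[1:5]: 28
[2:6]: 35
[3:7]: 48
[4:8]: 54
[5:9]: 68

Max: 68 at [5:9]


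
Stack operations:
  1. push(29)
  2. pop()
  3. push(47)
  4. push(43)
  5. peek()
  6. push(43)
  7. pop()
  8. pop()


push(29) -> [29]
pop()->29, []
push(47) -> [47]
push(43) -> [47, 43]
peek()->43
push(43) -> [47, 43, 43]
pop()->43, [47, 43]
pop()->43, [47]

Final stack: [47]


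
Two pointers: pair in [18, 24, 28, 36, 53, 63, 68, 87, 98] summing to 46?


lo=0(18)+hi=8(98)=116
lo=0(18)+hi=7(87)=105
lo=0(18)+hi=6(68)=86
lo=0(18)+hi=5(63)=81
lo=0(18)+hi=4(53)=71
lo=0(18)+hi=3(36)=54
lo=0(18)+hi=2(28)=46

Yes: 18+28=46


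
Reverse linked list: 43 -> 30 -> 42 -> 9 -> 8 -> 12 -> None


Step 1: curr=43, set curr.next=prev(None) | reversed so far: 43
Step 2: curr=30, set curr.next=prev(43) | reversed so far: 30 -> 43
Step 3: curr=42, set curr.next=prev(30) | reversed so far: 42 -> 30 -> 43
Step 4: curr=9, set curr.next=prev(42) | reversed so far: 9 -> 42 -> 30 -> 43
Step 5: curr=8, set curr.next=prev(9) | reversed so far: 8 -> 9 -> 42 -> 30 -> 43
Step 6: curr=12, set curr.next=prev(8) | reversed so far: 12 -> 8 -> 9 -> 42 -> 30 -> 43

12 -> 8 -> 9 -> 42 -> 30 -> 43 -> None


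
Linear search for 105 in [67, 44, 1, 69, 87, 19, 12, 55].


i=0: 67!=105
i=1: 44!=105
i=2: 1!=105
i=3: 69!=105
i=4: 87!=105
i=5: 19!=105
i=6: 12!=105
i=7: 55!=105

Not found, 8 comps


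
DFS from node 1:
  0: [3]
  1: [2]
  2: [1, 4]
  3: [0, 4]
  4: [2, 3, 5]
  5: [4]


Visit 1, push [2]
Visit 2, push [4]
Visit 4, push [5, 3]
Visit 3, push [0]
Visit 0, push []
Visit 5, push []

DFS order: [1, 2, 4, 3, 0, 5]


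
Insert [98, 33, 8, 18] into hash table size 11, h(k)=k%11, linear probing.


Insert 98: h=10 -> slot 10
Insert 33: h=0 -> slot 0
Insert 8: h=8 -> slot 8
Insert 18: h=7 -> slot 7

Table: [33, None, None, None, None, None, None, 18, 8, None, 98]


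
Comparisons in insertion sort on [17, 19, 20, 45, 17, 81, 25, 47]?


Algorithm: insertion sort
Input: [17, 19, 20, 45, 17, 81, 25, 47]
Sorted: [17, 17, 19, 20, 25, 45, 47, 81]

13


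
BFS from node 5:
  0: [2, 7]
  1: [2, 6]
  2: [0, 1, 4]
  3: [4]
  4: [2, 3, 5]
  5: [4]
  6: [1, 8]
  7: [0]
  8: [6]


Visit 5, enqueue [4]
Visit 4, enqueue [2, 3]
Visit 2, enqueue [0, 1]
Visit 3, enqueue []
Visit 0, enqueue [7]
Visit 1, enqueue [6]
Visit 7, enqueue []
Visit 6, enqueue [8]
Visit 8, enqueue []

BFS order: [5, 4, 2, 3, 0, 1, 7, 6, 8]


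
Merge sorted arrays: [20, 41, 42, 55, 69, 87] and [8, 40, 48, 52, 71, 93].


Take 8 from B
Take 20 from A
Take 40 from B
Take 41 from A
Take 42 from A
Take 48 from B
Take 52 from B
Take 55 from A
Take 69 from A
Take 71 from B
Take 87 from A

Merged: [8, 20, 40, 41, 42, 48, 52, 55, 69, 71, 87, 93]


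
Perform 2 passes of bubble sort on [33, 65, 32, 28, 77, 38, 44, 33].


Initial: [33, 65, 32, 28, 77, 38, 44, 33]
Pass 1: [33, 32, 28, 65, 38, 44, 33, 77] (5 swaps)
Pass 2: [32, 28, 33, 38, 44, 33, 65, 77] (5 swaps)

After 2 passes: [32, 28, 33, 38, 44, 33, 65, 77]


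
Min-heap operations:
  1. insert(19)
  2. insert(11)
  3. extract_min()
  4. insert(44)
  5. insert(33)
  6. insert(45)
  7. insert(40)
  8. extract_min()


insert(19) -> [19]
insert(11) -> [11, 19]
extract_min()->11, [19]
insert(44) -> [19, 44]
insert(33) -> [19, 44, 33]
insert(45) -> [19, 44, 33, 45]
insert(40) -> [19, 40, 33, 45, 44]
extract_min()->19, [33, 40, 44, 45]

Final heap: [33, 40, 44, 45]


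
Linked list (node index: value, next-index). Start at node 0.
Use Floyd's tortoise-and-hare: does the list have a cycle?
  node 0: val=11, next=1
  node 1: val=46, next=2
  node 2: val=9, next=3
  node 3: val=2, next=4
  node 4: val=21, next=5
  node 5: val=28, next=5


Floyd's tortoise (slow, +1) and hare (fast, +2):
  init: slow=0, fast=0
  step 1: slow=1, fast=2
  step 2: slow=2, fast=4
  step 3: slow=3, fast=5
  step 4: slow=4, fast=5
  step 5: slow=5, fast=5
  slow == fast at node 5: cycle detected

Cycle: yes


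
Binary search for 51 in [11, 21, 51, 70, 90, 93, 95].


Step 1: lo=0, hi=6, mid=3, val=70
Step 2: lo=0, hi=2, mid=1, val=21
Step 3: lo=2, hi=2, mid=2, val=51

Found at index 2


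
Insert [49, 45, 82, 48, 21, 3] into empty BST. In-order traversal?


Insert 49: root
Insert 45: L from 49
Insert 82: R from 49
Insert 48: L from 49 -> R from 45
Insert 21: L from 49 -> L from 45
Insert 3: L from 49 -> L from 45 -> L from 21

In-order: [3, 21, 45, 48, 49, 82]


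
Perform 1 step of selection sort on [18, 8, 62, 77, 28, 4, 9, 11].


Initial: [18, 8, 62, 77, 28, 4, 9, 11]
Step 1: min=4 at 5
  Swap: [4, 8, 62, 77, 28, 18, 9, 11]

After 1 step: [4, 8, 62, 77, 28, 18, 9, 11]


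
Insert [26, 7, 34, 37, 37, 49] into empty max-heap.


Insert 26: [26]
Insert 7: [26, 7]
Insert 34: [34, 7, 26]
Insert 37: [37, 34, 26, 7]
Insert 37: [37, 37, 26, 7, 34]
Insert 49: [49, 37, 37, 7, 34, 26]

Final heap: [49, 37, 37, 7, 34, 26]


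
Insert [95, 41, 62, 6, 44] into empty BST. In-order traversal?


Insert 95: root
Insert 41: L from 95
Insert 62: L from 95 -> R from 41
Insert 6: L from 95 -> L from 41
Insert 44: L from 95 -> R from 41 -> L from 62

In-order: [6, 41, 44, 62, 95]


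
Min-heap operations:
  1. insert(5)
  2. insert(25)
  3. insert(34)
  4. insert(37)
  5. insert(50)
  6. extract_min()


insert(5) -> [5]
insert(25) -> [5, 25]
insert(34) -> [5, 25, 34]
insert(37) -> [5, 25, 34, 37]
insert(50) -> [5, 25, 34, 37, 50]
extract_min()->5, [25, 37, 34, 50]

Final heap: [25, 37, 34, 50]


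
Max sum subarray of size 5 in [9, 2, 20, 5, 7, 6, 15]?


[0:5]: 43
[1:6]: 40
[2:7]: 53

Max: 53 at [2:7]


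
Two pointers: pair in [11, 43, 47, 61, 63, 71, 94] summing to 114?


lo=0(11)+hi=6(94)=105
lo=1(43)+hi=6(94)=137
lo=1(43)+hi=5(71)=114

Yes: 43+71=114


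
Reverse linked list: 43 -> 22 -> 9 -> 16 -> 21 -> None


Step 1: curr=43, set curr.next=prev(None) | reversed so far: 43
Step 2: curr=22, set curr.next=prev(43) | reversed so far: 22 -> 43
Step 3: curr=9, set curr.next=prev(22) | reversed so far: 9 -> 22 -> 43
Step 4: curr=16, set curr.next=prev(9) | reversed so far: 16 -> 9 -> 22 -> 43
Step 5: curr=21, set curr.next=prev(16) | reversed so far: 21 -> 16 -> 9 -> 22 -> 43

21 -> 16 -> 9 -> 22 -> 43 -> None


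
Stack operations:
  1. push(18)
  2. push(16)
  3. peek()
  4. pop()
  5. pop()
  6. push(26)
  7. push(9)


push(18) -> [18]
push(16) -> [18, 16]
peek()->16
pop()->16, [18]
pop()->18, []
push(26) -> [26]
push(9) -> [26, 9]

Final stack: [26, 9]


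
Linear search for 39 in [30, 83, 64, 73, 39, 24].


i=0: 30!=39
i=1: 83!=39
i=2: 64!=39
i=3: 73!=39
i=4: 39==39 found!

Found at 4, 5 comps


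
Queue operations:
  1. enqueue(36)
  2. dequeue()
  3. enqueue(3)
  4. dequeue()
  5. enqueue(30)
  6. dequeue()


enqueue(36) -> [36]
dequeue()->36, []
enqueue(3) -> [3]
dequeue()->3, []
enqueue(30) -> [30]
dequeue()->30, []

Final queue: []


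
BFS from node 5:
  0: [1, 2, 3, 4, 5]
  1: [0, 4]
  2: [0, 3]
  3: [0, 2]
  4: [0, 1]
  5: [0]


Visit 5, enqueue [0]
Visit 0, enqueue [1, 2, 3, 4]
Visit 1, enqueue []
Visit 2, enqueue []
Visit 3, enqueue []
Visit 4, enqueue []

BFS order: [5, 0, 1, 2, 3, 4]


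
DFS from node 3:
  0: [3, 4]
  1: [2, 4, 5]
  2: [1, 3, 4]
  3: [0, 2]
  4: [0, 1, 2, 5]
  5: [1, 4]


Visit 3, push [2, 0]
Visit 0, push [4]
Visit 4, push [5, 2, 1]
Visit 1, push [5, 2]
Visit 2, push []
Visit 5, push []

DFS order: [3, 0, 4, 1, 2, 5]


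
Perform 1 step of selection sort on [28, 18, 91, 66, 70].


Initial: [28, 18, 91, 66, 70]
Step 1: min=18 at 1
  Swap: [18, 28, 91, 66, 70]

After 1 step: [18, 28, 91, 66, 70]


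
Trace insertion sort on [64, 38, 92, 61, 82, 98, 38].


Initial: [64, 38, 92, 61, 82, 98, 38]
Insert 38: [38, 64, 92, 61, 82, 98, 38]
Insert 92: [38, 64, 92, 61, 82, 98, 38]
Insert 61: [38, 61, 64, 92, 82, 98, 38]
Insert 82: [38, 61, 64, 82, 92, 98, 38]
Insert 98: [38, 61, 64, 82, 92, 98, 38]
Insert 38: [38, 38, 61, 64, 82, 92, 98]

Sorted: [38, 38, 61, 64, 82, 92, 98]


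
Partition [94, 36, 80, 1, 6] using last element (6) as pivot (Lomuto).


Pivot: 6
  1 <= 6: swap -> [1, 36, 80, 94, 6]
Place pivot at 1: [1, 6, 80, 94, 36]

Partitioned: [1, 6, 80, 94, 36]


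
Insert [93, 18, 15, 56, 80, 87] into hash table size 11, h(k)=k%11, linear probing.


Insert 93: h=5 -> slot 5
Insert 18: h=7 -> slot 7
Insert 15: h=4 -> slot 4
Insert 56: h=1 -> slot 1
Insert 80: h=3 -> slot 3
Insert 87: h=10 -> slot 10

Table: [None, 56, None, 80, 15, 93, None, 18, None, None, 87]


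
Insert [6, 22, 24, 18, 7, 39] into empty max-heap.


Insert 6: [6]
Insert 22: [22, 6]
Insert 24: [24, 6, 22]
Insert 18: [24, 18, 22, 6]
Insert 7: [24, 18, 22, 6, 7]
Insert 39: [39, 18, 24, 6, 7, 22]

Final heap: [39, 18, 24, 6, 7, 22]


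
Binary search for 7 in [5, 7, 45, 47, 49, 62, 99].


Step 1: lo=0, hi=6, mid=3, val=47
Step 2: lo=0, hi=2, mid=1, val=7

Found at index 1


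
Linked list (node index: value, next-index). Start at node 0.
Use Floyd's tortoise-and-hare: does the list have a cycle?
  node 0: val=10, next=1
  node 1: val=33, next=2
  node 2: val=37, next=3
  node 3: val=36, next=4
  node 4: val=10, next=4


Floyd's tortoise (slow, +1) and hare (fast, +2):
  init: slow=0, fast=0
  step 1: slow=1, fast=2
  step 2: slow=2, fast=4
  step 3: slow=3, fast=4
  step 4: slow=4, fast=4
  slow == fast at node 4: cycle detected

Cycle: yes
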